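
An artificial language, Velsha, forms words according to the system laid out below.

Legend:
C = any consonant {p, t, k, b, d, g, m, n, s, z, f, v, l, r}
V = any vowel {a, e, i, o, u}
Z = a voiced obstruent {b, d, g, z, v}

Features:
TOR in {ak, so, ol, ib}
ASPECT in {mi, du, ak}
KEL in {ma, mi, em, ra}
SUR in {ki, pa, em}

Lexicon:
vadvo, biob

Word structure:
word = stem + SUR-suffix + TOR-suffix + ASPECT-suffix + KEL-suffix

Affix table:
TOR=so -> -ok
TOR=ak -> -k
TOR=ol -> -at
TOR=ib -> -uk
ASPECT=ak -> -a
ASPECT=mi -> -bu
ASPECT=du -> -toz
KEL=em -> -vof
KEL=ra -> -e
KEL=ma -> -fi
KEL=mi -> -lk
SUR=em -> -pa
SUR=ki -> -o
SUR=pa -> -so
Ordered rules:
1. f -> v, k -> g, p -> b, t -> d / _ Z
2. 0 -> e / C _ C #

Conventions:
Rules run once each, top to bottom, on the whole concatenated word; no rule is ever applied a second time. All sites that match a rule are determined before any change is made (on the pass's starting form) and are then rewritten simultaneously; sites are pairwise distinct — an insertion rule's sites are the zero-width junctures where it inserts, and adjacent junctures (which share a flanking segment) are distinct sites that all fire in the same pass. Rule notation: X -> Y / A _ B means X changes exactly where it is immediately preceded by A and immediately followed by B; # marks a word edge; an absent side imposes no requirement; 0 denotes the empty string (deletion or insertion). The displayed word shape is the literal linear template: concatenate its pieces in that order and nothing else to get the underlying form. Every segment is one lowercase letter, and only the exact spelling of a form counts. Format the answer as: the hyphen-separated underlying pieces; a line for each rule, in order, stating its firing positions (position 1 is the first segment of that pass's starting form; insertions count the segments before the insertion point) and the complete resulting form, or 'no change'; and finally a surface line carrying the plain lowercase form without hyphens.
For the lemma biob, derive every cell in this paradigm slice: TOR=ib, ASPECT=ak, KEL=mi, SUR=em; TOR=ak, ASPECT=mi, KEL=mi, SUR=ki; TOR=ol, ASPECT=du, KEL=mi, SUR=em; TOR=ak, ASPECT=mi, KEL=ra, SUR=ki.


cell TOR=ib, ASPECT=ak, KEL=mi, SUR=em:
underlying: biob-pa-uk-a-lk
1. f -> v, k -> g, p -> b, t -> d / _ Z: no change
2. 0 -> e / C _ C #: inserts after position(s) 10: biobpaukalek
surface: biobpaukalek

cell TOR=ak, ASPECT=mi, KEL=mi, SUR=ki:
underlying: biob-o-k-bu-lk
1. f -> v, k -> g, p -> b, t -> d / _ Z: fires at position(s) 6: biobogbulk
2. 0 -> e / C _ C #: inserts after position(s) 9: biobogbulek
surface: biobogbulek

cell TOR=ol, ASPECT=du, KEL=mi, SUR=em:
underlying: biob-pa-at-toz-lk
1. f -> v, k -> g, p -> b, t -> d / _ Z: no change
2. 0 -> e / C _ C #: inserts after position(s) 12: biobpaattozlek
surface: biobpaattozlek

cell TOR=ak, ASPECT=mi, KEL=ra, SUR=ki:
underlying: biob-o-k-bu-e
1. f -> v, k -> g, p -> b, t -> d / _ Z: fires at position(s) 6: biobogbue
2. 0 -> e / C _ C #: no change
surface: biobogbue


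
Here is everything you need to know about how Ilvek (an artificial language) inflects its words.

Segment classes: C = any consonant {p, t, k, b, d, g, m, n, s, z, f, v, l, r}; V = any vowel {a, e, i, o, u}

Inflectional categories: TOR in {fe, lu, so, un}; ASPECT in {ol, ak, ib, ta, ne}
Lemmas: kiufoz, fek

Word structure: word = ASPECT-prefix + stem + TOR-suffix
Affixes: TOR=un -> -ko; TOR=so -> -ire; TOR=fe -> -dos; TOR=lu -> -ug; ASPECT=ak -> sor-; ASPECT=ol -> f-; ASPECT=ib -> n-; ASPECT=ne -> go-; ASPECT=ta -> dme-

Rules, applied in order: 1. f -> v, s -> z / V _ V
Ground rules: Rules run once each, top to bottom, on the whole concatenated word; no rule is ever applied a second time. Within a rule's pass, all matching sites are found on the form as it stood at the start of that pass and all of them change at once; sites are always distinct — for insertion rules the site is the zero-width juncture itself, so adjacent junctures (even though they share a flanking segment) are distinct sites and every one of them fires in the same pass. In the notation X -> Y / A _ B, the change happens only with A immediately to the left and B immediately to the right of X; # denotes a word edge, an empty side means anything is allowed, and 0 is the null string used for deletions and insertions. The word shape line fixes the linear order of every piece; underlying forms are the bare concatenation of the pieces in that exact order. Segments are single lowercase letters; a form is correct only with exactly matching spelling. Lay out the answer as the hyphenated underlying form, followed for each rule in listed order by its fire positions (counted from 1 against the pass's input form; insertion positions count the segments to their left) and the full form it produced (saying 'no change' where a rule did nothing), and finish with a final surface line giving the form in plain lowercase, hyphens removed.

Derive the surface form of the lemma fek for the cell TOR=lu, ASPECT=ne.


underlying: go-fek-ug
1. f -> v, s -> z / V _ V: fires at position(s) 3: govekug
surface: govekug


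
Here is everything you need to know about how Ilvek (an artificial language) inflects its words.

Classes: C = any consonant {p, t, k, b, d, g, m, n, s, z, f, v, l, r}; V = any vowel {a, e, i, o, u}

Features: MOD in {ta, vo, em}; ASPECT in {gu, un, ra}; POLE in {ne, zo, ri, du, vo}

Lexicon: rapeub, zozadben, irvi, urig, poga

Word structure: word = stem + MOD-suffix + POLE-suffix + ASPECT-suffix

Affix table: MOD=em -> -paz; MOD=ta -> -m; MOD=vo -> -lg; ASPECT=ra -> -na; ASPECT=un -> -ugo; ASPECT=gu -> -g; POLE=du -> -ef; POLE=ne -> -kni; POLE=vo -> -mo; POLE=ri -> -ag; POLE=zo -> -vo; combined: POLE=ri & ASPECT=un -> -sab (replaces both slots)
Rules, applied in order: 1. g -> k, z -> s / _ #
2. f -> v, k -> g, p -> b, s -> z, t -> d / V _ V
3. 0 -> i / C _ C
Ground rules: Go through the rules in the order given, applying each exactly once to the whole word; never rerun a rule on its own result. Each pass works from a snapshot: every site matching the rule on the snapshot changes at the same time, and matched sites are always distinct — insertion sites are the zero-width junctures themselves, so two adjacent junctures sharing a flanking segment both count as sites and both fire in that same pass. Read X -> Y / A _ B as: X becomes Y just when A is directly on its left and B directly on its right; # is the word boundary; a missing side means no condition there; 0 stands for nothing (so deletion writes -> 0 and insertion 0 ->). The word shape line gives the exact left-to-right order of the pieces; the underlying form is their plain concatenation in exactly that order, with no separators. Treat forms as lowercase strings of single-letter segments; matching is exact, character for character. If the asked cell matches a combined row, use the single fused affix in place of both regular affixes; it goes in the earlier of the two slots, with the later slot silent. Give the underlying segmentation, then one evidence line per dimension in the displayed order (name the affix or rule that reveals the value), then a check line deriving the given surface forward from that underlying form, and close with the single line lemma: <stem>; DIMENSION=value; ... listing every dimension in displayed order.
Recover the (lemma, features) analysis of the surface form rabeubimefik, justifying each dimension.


underlying: rapeub-m-ef-g
MOD=ta - signalled by the affix -m
ASPECT=gu - signalled by the affix -g
POLE=du - signalled by the affix -ef
check: rapeubmefg -> rapeubmefk -> rabeubmefk -> rabeubimefik
lemma: rapeub; MOD=ta; ASPECT=gu; POLE=du


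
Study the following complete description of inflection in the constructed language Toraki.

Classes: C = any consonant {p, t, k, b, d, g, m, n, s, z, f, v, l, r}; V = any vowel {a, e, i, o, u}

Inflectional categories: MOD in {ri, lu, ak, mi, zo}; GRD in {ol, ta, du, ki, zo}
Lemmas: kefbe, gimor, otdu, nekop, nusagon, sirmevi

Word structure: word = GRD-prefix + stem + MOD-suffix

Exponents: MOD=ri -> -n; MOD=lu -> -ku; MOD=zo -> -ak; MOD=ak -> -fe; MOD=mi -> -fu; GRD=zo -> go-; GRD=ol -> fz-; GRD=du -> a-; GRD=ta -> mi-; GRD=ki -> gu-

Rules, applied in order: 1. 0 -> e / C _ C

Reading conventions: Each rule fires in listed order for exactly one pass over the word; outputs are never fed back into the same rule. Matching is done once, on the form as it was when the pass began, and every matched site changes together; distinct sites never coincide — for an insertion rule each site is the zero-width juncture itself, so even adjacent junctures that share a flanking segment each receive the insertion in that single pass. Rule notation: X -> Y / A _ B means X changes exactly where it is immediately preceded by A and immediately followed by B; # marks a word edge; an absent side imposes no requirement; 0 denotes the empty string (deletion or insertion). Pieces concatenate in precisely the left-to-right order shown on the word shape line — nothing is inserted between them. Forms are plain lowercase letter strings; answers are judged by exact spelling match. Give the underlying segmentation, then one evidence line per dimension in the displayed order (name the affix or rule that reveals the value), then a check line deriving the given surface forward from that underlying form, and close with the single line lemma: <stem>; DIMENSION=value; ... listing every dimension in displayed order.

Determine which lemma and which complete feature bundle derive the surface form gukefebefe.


underlying: gu-kefbe-fe
MOD=ak - signalled by the affix -fe
GRD=ki - signalled by the affix gu-
check: gukefbefe -> gukefebefe
lemma: kefbe; MOD=ak; GRD=ki


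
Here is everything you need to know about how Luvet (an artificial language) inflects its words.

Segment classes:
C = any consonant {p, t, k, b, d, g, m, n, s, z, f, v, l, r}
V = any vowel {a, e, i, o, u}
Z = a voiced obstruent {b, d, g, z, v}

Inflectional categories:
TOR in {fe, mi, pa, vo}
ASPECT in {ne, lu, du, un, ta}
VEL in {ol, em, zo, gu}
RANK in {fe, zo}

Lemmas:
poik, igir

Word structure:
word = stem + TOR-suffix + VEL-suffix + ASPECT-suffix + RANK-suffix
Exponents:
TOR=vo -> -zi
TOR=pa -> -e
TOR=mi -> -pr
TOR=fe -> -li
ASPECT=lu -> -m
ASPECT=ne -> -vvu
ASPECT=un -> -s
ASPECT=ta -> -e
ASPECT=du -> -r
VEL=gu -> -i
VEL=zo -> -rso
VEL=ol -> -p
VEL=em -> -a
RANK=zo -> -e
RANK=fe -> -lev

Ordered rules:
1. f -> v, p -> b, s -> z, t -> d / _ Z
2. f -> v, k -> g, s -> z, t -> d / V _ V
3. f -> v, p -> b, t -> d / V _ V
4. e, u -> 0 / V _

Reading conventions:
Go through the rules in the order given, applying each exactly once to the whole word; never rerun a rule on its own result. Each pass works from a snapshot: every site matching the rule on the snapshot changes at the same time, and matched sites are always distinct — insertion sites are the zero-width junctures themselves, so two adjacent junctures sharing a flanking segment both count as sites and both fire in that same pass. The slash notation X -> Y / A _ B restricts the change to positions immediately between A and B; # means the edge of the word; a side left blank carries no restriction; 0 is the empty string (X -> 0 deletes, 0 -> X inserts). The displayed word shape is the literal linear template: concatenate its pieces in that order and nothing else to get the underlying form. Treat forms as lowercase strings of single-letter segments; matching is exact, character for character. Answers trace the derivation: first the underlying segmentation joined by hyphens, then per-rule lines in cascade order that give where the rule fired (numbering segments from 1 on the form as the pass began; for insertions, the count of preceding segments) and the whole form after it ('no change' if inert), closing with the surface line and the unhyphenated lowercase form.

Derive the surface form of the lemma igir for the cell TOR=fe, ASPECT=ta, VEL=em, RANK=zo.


underlying: igir-li-a-e-e
1. f -> v, p -> b, s -> z, t -> d / _ Z: no change
2. f -> v, k -> g, s -> z, t -> d / V _ V: no change
3. f -> v, p -> b, t -> d / V _ V: no change
4. e, u -> 0 / V _: fires at position(s) 8, 9: igirlia
surface: igirlia


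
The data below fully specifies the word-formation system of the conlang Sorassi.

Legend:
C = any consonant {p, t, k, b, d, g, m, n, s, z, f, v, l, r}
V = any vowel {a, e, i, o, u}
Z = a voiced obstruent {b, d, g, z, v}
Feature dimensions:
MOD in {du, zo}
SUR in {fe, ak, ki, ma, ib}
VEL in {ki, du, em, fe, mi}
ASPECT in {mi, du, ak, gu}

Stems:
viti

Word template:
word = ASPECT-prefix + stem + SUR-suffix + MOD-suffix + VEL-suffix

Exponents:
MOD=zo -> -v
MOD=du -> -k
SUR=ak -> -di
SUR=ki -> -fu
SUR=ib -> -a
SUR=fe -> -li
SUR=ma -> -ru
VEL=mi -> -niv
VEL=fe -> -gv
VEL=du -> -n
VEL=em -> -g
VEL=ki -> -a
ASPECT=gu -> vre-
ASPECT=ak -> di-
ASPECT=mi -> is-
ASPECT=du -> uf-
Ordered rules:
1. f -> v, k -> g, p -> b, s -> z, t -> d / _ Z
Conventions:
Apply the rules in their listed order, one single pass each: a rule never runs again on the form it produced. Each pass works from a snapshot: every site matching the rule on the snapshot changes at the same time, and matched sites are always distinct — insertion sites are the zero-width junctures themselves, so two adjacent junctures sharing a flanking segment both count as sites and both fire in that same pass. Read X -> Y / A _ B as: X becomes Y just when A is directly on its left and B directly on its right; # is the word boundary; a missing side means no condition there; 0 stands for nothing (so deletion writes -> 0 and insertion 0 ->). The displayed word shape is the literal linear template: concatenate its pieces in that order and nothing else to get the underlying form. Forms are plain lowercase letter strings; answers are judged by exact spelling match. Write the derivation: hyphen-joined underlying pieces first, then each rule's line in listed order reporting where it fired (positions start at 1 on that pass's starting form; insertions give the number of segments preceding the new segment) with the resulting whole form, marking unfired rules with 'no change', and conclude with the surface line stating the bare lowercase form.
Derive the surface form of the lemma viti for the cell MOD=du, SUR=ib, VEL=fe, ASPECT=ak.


underlying: di-viti-a-k-gv
1. f -> v, k -> g, p -> b, s -> z, t -> d / _ Z: fires at position(s) 8: divitiaggv
surface: divitiaggv


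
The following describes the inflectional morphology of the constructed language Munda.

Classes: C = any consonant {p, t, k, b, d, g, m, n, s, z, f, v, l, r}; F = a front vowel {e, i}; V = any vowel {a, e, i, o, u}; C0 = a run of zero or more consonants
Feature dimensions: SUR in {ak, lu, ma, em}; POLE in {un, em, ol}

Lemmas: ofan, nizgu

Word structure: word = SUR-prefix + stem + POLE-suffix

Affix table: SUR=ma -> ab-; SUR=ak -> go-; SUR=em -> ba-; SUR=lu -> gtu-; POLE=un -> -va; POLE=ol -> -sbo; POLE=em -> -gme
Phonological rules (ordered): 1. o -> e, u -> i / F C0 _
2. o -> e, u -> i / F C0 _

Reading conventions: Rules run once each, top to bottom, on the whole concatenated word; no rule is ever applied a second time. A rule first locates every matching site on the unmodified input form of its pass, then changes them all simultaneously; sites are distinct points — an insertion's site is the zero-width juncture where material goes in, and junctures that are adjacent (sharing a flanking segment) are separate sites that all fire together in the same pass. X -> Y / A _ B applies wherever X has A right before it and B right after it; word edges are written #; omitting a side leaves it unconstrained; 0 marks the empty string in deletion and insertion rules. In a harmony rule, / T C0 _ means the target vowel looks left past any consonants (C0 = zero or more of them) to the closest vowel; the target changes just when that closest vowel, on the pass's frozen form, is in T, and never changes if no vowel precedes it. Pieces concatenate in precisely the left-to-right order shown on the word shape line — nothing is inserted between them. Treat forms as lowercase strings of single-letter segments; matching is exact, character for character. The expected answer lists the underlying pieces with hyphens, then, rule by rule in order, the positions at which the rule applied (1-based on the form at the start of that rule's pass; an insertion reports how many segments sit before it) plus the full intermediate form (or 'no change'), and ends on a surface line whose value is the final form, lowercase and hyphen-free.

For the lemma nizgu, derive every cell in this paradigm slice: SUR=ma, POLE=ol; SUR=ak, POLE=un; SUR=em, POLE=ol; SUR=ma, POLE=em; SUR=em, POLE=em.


cell SUR=ma, POLE=ol:
underlying: ab-nizgu-sbo
1. o -> e, u -> i / F C0 _: fires at position(s) 7: abnizgisbo
2. o -> e, u -> i / F C0 _: fires at position(s) 10: abnizgisbe
surface: abnizgisbe

cell SUR=ak, POLE=un:
underlying: go-nizgu-va
1. o -> e, u -> i / F C0 _: fires at position(s) 7: gonizgiva
2. o -> e, u -> i / F C0 _: no change
surface: gonizgiva

cell SUR=em, POLE=ol:
underlying: ba-nizgu-sbo
1. o -> e, u -> i / F C0 _: fires at position(s) 7: banizgisbo
2. o -> e, u -> i / F C0 _: fires at position(s) 10: banizgisbe
surface: banizgisbe

cell SUR=ma, POLE=em:
underlying: ab-nizgu-gme
1. o -> e, u -> i / F C0 _: fires at position(s) 7: abnizgigme
2. o -> e, u -> i / F C0 _: no change
surface: abnizgigme

cell SUR=em, POLE=em:
underlying: ba-nizgu-gme
1. o -> e, u -> i / F C0 _: fires at position(s) 7: banizgigme
2. o -> e, u -> i / F C0 _: no change
surface: banizgigme


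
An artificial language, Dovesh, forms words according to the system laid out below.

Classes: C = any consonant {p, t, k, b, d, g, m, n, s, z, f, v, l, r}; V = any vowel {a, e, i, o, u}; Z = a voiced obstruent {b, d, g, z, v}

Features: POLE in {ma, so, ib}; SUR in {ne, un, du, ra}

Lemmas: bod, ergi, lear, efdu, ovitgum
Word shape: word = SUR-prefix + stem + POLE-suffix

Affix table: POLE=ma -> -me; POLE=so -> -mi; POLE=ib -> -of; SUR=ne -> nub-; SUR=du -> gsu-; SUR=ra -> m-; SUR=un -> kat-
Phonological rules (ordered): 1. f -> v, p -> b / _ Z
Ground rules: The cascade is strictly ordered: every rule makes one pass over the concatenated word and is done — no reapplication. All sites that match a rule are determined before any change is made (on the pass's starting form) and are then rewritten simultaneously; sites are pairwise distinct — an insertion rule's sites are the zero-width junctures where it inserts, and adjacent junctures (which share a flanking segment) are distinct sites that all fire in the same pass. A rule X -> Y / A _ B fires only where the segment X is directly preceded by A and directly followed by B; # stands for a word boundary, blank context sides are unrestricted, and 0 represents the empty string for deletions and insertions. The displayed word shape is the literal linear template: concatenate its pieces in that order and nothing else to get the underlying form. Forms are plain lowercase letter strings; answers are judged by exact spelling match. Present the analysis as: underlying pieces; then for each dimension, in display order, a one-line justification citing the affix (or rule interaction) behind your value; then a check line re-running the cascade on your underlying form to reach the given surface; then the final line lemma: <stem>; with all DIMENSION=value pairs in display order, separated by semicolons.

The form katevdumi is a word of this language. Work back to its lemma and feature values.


underlying: kat-efdu-mi
POLE=so - signalled by the affix -mi
SUR=un - signalled by the affix kat-
check: katefdumi -> katevdumi
lemma: efdu; POLE=so; SUR=un


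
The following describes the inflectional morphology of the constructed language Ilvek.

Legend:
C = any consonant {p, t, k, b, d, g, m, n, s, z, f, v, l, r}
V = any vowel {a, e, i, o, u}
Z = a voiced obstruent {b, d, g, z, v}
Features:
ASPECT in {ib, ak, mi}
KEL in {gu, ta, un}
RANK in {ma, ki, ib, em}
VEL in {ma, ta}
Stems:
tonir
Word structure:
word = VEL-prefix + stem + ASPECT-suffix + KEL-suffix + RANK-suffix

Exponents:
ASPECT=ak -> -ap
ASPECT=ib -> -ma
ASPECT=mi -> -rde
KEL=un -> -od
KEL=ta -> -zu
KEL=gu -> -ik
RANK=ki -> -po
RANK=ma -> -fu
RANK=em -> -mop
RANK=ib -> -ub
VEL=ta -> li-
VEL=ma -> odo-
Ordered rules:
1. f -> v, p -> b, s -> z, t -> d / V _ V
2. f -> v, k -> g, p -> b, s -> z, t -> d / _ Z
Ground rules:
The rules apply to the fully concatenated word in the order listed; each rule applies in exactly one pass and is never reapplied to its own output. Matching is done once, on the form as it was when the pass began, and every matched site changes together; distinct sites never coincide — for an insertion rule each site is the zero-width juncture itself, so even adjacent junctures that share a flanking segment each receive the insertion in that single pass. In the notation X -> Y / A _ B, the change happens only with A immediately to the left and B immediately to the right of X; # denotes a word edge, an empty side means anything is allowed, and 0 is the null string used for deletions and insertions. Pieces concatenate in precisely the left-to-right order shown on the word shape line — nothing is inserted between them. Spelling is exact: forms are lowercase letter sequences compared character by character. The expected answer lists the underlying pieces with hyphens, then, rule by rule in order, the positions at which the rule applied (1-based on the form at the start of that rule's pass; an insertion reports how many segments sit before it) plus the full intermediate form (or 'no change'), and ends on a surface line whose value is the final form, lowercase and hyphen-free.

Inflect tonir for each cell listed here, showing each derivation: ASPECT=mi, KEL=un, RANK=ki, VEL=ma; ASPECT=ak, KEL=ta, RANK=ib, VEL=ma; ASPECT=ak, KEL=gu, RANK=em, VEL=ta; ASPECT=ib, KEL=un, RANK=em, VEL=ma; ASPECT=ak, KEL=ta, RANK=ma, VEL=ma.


cell ASPECT=mi, KEL=un, RANK=ki, VEL=ma:
underlying: odo-tonir-rde-od-po
1. f -> v, p -> b, s -> z, t -> d / V _ V: fires at position(s) 4: ododonirrdeodpo
2. f -> v, k -> g, p -> b, s -> z, t -> d / _ Z: no change
surface: ododonirrdeodpo

cell ASPECT=ak, KEL=ta, RANK=ib, VEL=ma:
underlying: odo-tonir-ap-zu-ub
1. f -> v, p -> b, s -> z, t -> d / V _ V: fires at position(s) 4: ododonirapzuub
2. f -> v, k -> g, p -> b, s -> z, t -> d / _ Z: fires at position(s) 10: ododonirabzuub
surface: ododonirabzuub

cell ASPECT=ak, KEL=gu, RANK=em, VEL=ta:
underlying: li-tonir-ap-ik-mop
1. f -> v, p -> b, s -> z, t -> d / V _ V: fires at position(s) 3, 9: lidonirabikmop
2. f -> v, k -> g, p -> b, s -> z, t -> d / _ Z: no change
surface: lidonirabikmop

cell ASPECT=ib, KEL=un, RANK=em, VEL=ma:
underlying: odo-tonir-ma-od-mop
1. f -> v, p -> b, s -> z, t -> d / V _ V: fires at position(s) 4: ododonirmaodmop
2. f -> v, k -> g, p -> b, s -> z, t -> d / _ Z: no change
surface: ododonirmaodmop

cell ASPECT=ak, KEL=ta, RANK=ma, VEL=ma:
underlying: odo-tonir-ap-zu-fu
1. f -> v, p -> b, s -> z, t -> d / V _ V: fires at position(s) 4, 13: ododonirapzuvu
2. f -> v, k -> g, p -> b, s -> z, t -> d / _ Z: fires at position(s) 10: ododonirabzuvu
surface: ododonirabzuvu


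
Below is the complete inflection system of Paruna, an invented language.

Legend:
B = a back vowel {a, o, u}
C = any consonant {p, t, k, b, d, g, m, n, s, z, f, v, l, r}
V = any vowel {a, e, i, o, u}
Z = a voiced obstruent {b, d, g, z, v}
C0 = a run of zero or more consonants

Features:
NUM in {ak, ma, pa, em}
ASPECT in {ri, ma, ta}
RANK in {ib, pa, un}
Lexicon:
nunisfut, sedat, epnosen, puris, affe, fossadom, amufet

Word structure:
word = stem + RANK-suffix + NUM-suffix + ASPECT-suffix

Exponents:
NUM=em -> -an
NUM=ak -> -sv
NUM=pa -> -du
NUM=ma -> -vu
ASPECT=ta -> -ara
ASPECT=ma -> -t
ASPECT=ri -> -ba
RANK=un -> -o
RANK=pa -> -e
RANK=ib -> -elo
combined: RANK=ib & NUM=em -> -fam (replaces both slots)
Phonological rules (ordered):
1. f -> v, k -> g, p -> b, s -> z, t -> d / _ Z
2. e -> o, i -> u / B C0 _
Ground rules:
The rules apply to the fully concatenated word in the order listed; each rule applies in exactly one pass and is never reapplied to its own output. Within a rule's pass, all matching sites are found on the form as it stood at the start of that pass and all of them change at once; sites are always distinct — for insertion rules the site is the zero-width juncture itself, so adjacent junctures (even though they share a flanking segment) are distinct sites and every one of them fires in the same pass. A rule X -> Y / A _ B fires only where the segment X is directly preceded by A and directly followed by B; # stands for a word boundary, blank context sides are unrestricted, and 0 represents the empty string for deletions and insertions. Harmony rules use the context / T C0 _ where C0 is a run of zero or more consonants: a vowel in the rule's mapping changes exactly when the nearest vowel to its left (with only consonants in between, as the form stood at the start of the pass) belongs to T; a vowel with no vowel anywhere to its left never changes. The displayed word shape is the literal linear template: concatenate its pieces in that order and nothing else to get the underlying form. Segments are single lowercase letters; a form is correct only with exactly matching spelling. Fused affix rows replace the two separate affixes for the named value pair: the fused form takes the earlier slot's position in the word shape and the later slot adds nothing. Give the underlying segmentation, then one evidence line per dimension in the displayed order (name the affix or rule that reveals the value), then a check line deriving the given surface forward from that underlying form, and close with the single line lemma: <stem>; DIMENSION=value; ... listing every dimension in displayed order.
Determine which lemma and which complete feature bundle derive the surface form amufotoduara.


underlying: amufet-o-du-ara
NUM=pa - signalled by the affix -du
ASPECT=ta - signalled by the affix -ara
RANK=un - signalled by the affix -o
check: amufetoduara -> amufetoduara -> amufotoduara
lemma: amufet; NUM=pa; ASPECT=ta; RANK=un


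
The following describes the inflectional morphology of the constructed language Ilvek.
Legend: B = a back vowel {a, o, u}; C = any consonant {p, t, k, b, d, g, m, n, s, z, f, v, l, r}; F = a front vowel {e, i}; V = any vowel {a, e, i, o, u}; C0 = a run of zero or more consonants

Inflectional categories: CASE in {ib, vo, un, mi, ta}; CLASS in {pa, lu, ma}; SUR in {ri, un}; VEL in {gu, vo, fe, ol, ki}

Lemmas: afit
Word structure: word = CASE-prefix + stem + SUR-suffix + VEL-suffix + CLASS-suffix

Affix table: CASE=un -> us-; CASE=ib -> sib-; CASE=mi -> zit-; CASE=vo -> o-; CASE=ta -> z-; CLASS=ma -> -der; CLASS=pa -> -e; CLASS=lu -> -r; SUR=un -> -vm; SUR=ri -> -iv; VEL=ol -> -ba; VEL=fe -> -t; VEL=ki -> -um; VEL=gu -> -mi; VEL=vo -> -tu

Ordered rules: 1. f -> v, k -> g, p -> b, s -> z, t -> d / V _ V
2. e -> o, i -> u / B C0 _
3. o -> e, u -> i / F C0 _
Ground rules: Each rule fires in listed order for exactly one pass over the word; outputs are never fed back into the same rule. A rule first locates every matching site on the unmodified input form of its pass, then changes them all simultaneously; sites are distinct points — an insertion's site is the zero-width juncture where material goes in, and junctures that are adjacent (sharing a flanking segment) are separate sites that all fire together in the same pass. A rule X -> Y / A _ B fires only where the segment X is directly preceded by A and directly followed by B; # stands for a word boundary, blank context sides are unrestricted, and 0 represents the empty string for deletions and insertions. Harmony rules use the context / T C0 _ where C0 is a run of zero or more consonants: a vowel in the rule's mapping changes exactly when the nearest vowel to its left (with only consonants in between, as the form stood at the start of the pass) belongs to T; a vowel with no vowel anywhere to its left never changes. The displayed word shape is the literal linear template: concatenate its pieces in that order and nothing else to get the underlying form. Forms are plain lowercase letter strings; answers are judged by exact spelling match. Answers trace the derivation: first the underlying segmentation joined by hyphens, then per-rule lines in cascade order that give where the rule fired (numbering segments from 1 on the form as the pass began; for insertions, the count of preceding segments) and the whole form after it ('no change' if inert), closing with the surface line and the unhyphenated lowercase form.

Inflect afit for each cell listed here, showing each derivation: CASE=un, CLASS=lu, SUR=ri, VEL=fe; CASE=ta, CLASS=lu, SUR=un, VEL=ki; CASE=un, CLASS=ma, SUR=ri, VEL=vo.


cell CASE=un, CLASS=lu, SUR=ri, VEL=fe:
underlying: us-afit-iv-t-r
1. f -> v, k -> g, p -> b, s -> z, t -> d / V _ V: fires at position(s) 2, 4, 6: uzavidivtr
2. e -> o, i -> u / B C0 _: fires at position(s) 5: uzavudivtr
3. o -> e, u -> i / F C0 _: no change
surface: uzavudivtr

cell CASE=ta, CLASS=lu, SUR=un, VEL=ki:
underlying: z-afit-vm-um-r
1. f -> v, k -> g, p -> b, s -> z, t -> d / V _ V: fires at position(s) 3: zavitvmumr
2. e -> o, i -> u / B C0 _: fires at position(s) 4: zavutvmumr
3. o -> e, u -> i / F C0 _: no change
surface: zavutvmumr

cell CASE=un, CLASS=ma, SUR=ri, VEL=vo:
underlying: us-afit-iv-tu-der
1. f -> v, k -> g, p -> b, s -> z, t -> d / V _ V: fires at position(s) 2, 4, 6: uzavidivtuder
2. e -> o, i -> u / B C0 _: fires at position(s) 5, 12: uzavudivtudor
3. o -> e, u -> i / F C0 _: fires at position(s) 10: uzavudivtidor
surface: uzavudivtidor


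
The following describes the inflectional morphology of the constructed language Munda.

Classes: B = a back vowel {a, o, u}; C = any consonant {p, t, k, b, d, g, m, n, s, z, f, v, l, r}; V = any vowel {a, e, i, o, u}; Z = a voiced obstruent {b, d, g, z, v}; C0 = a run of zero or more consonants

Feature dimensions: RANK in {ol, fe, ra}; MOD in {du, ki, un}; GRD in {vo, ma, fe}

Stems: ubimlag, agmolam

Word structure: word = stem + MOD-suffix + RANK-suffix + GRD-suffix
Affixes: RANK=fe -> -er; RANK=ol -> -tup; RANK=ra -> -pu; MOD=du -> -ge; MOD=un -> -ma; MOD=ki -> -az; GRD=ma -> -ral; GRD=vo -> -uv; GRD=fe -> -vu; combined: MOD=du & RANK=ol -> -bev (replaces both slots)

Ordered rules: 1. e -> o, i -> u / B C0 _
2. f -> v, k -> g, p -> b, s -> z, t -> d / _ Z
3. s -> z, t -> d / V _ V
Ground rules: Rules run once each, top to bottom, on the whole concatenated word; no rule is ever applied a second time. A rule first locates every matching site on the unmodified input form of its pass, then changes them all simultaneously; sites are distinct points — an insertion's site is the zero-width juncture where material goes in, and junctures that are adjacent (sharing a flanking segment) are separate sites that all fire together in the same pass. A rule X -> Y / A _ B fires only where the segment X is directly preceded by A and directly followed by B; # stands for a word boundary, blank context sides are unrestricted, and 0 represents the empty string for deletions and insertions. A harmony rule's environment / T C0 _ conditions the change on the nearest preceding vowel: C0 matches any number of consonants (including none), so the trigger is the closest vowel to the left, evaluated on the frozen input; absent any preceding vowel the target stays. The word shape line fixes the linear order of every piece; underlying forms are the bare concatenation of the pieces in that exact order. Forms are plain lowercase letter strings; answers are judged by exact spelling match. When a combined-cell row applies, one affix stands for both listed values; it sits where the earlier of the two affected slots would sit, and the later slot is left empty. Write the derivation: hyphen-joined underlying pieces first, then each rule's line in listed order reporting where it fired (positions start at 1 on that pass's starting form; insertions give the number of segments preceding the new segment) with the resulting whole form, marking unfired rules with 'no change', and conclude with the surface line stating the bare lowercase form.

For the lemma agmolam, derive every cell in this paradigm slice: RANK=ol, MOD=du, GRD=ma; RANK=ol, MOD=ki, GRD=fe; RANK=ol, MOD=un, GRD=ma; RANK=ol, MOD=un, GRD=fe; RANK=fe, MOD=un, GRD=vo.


cell RANK=ol, MOD=du, GRD=ma:
underlying: agmolam-bev-ral
1. e -> o, i -> u / B C0 _: fires at position(s) 9: agmolambovral
2. f -> v, k -> g, p -> b, s -> z, t -> d / _ Z: no change
3. s -> z, t -> d / V _ V: no change
surface: agmolambovral

cell RANK=ol, MOD=ki, GRD=fe:
underlying: agmolam-az-tup-vu
1. e -> o, i -> u / B C0 _: no change
2. f -> v, k -> g, p -> b, s -> z, t -> d / _ Z: fires at position(s) 12: agmolamaztubvu
3. s -> z, t -> d / V _ V: no change
surface: agmolamaztubvu

cell RANK=ol, MOD=un, GRD=ma:
underlying: agmolam-ma-tup-ral
1. e -> o, i -> u / B C0 _: no change
2. f -> v, k -> g, p -> b, s -> z, t -> d / _ Z: no change
3. s -> z, t -> d / V _ V: fires at position(s) 10: agmolammadupral
surface: agmolammadupral

cell RANK=ol, MOD=un, GRD=fe:
underlying: agmolam-ma-tup-vu
1. e -> o, i -> u / B C0 _: no change
2. f -> v, k -> g, p -> b, s -> z, t -> d / _ Z: fires at position(s) 12: agmolammatubvu
3. s -> z, t -> d / V _ V: fires at position(s) 10: agmolammadubvu
surface: agmolammadubvu

cell RANK=fe, MOD=un, GRD=vo:
underlying: agmolam-ma-er-uv
1. e -> o, i -> u / B C0 _: fires at position(s) 10: agmolammaoruv
2. f -> v, k -> g, p -> b, s -> z, t -> d / _ Z: no change
3. s -> z, t -> d / V _ V: no change
surface: agmolammaoruv


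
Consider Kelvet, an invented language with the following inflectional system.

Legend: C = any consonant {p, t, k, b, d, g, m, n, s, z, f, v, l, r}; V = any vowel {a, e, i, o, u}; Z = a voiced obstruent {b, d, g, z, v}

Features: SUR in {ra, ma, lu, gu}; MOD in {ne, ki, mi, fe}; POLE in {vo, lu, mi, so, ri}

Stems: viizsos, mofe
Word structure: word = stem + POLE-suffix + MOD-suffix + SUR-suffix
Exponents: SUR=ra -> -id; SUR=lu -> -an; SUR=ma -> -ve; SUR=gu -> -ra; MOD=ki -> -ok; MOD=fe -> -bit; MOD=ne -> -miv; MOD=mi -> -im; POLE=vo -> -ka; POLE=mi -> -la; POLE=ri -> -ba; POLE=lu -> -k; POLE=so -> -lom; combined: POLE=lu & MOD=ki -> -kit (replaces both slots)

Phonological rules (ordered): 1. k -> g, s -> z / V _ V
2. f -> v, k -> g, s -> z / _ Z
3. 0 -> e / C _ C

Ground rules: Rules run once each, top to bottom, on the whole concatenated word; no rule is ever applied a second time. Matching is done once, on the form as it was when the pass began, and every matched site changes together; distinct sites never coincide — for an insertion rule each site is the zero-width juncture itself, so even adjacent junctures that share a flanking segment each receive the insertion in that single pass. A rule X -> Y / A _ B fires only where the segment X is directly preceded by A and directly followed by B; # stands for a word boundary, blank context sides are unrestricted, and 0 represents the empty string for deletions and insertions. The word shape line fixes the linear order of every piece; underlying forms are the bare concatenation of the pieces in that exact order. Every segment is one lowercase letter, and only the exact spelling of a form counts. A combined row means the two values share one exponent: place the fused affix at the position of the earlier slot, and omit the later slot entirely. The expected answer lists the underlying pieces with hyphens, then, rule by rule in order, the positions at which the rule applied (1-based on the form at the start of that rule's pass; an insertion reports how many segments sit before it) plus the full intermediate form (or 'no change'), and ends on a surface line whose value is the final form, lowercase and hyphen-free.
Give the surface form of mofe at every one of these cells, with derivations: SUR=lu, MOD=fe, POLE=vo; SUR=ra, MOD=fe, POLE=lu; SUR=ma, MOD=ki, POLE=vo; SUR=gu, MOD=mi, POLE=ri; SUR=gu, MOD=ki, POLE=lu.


cell SUR=lu, MOD=fe, POLE=vo:
underlying: mofe-ka-bit-an
1. k -> g, s -> z / V _ V: fires at position(s) 5: mofegabitan
2. f -> v, k -> g, s -> z / _ Z: no change
3. 0 -> e / C _ C: no change
surface: mofegabitan

cell SUR=ra, MOD=fe, POLE=lu:
underlying: mofe-k-bit-id
1. k -> g, s -> z / V _ V: no change
2. f -> v, k -> g, s -> z / _ Z: fires at position(s) 5: mofegbitid
3. 0 -> e / C _ C: inserts after position(s) 5: mofegebitid
surface: mofegebitid

cell SUR=ma, MOD=ki, POLE=vo:
underlying: mofe-ka-ok-ve
1. k -> g, s -> z / V _ V: fires at position(s) 5: mofegaokve
2. f -> v, k -> g, s -> z / _ Z: fires at position(s) 8: mofegaogve
3. 0 -> e / C _ C: inserts after position(s) 8: mofegaogeve
surface: mofegaogeve

cell SUR=gu, MOD=mi, POLE=ri:
underlying: mofe-ba-im-ra
1. k -> g, s -> z / V _ V: no change
2. f -> v, k -> g, s -> z / _ Z: no change
3. 0 -> e / C _ C: inserts after position(s) 8: mofebaimera
surface: mofebaimera

cell SUR=gu, MOD=ki, POLE=lu:
underlying: mofe-kit-ra
1. k -> g, s -> z / V _ V: fires at position(s) 5: mofegitra
2. f -> v, k -> g, s -> z / _ Z: no change
3. 0 -> e / C _ C: inserts after position(s) 7: mofegitera
surface: mofegitera


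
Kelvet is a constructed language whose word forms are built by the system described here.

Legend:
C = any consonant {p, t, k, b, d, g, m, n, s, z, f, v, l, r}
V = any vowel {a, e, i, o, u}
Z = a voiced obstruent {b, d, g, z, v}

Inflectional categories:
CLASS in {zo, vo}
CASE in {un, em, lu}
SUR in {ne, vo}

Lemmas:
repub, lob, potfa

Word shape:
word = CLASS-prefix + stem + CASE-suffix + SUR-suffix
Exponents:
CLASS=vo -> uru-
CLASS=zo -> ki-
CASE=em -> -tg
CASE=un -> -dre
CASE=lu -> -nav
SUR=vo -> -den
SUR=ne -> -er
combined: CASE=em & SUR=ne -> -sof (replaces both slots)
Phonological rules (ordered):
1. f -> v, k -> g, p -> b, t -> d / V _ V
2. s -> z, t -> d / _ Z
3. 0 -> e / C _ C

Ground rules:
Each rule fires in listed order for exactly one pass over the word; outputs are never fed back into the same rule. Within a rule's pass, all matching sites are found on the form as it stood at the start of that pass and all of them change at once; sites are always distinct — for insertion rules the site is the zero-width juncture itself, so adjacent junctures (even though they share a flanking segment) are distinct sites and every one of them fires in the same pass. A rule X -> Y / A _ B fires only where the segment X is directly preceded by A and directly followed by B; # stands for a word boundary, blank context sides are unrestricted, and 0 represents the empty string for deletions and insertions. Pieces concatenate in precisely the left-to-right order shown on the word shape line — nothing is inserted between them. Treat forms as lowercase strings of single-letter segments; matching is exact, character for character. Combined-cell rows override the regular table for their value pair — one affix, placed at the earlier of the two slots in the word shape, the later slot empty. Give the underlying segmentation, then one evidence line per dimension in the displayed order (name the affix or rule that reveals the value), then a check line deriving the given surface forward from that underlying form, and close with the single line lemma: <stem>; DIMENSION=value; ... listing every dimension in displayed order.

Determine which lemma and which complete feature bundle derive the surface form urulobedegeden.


underlying: uru-lob-tg-den
CLASS=vo - signalled by the affix uru-
CASE=em - signalled by the affix -tg
SUR=vo - signalled by the affix -den
check: urulobtgden -> urulobtgden -> urulobdgden -> urulobedegeden
lemma: lob; CLASS=vo; CASE=em; SUR=vo


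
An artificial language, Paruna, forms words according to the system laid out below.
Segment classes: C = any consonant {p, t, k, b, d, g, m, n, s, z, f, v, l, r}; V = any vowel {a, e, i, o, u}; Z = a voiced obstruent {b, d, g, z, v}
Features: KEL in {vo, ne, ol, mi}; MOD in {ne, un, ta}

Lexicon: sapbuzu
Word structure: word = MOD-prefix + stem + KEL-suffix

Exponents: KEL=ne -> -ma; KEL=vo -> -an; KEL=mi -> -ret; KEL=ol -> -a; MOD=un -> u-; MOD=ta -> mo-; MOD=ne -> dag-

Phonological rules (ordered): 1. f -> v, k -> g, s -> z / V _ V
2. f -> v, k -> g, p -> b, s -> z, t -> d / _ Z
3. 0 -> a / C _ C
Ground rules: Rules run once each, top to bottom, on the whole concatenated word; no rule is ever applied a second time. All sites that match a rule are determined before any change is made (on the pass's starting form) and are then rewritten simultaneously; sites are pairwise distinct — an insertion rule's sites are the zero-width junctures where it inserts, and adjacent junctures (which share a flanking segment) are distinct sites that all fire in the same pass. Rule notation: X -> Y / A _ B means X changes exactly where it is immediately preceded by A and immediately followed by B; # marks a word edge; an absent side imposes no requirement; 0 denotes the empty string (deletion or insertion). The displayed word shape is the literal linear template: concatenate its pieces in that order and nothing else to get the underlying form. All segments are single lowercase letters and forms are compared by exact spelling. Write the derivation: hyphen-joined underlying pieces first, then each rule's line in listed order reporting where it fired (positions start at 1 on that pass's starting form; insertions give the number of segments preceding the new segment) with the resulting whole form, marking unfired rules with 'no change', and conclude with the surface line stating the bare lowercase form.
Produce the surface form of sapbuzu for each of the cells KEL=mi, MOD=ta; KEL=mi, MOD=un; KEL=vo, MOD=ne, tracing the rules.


cell KEL=mi, MOD=ta:
underlying: mo-sapbuzu-ret
1. f -> v, k -> g, s -> z / V _ V: fires at position(s) 3: mozapbuzuret
2. f -> v, k -> g, p -> b, s -> z, t -> d / _ Z: fires at position(s) 5: mozabbuzuret
3. 0 -> a / C _ C: inserts after position(s) 5: mozababuzuret
surface: mozababuzuret

cell KEL=mi, MOD=un:
underlying: u-sapbuzu-ret
1. f -> v, k -> g, s -> z / V _ V: fires at position(s) 2: uzapbuzuret
2. f -> v, k -> g, p -> b, s -> z, t -> d / _ Z: fires at position(s) 4: uzabbuzuret
3. 0 -> a / C _ C: inserts after position(s) 4: uzababuzuret
surface: uzababuzuret

cell KEL=vo, MOD=ne:
underlying: dag-sapbuzu-an
1. f -> v, k -> g, s -> z / V _ V: no change
2. f -> v, k -> g, p -> b, s -> z, t -> d / _ Z: fires at position(s) 6: dagsabbuzuan
3. 0 -> a / C _ C: inserts after position(s) 3, 6: dagasababuzuan
surface: dagasababuzuan
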